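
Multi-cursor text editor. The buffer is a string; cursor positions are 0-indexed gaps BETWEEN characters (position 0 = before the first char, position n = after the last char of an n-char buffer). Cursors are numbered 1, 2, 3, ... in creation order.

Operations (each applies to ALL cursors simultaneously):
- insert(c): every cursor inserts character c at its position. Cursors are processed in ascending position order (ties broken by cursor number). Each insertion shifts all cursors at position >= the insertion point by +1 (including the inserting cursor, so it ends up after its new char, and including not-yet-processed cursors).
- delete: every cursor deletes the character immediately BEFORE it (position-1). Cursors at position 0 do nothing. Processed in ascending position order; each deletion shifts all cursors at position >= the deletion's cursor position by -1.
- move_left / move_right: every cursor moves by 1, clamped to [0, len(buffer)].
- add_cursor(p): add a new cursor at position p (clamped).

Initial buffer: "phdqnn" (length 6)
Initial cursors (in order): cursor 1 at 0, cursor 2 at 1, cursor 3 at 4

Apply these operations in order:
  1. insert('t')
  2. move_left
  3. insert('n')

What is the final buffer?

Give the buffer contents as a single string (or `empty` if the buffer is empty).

After op 1 (insert('t')): buffer="tpthdqtnn" (len 9), cursors c1@1 c2@3 c3@7, authorship 1.2...3..
After op 2 (move_left): buffer="tpthdqtnn" (len 9), cursors c1@0 c2@2 c3@6, authorship 1.2...3..
After op 3 (insert('n')): buffer="ntpnthdqntnn" (len 12), cursors c1@1 c2@4 c3@9, authorship 11.22...33..

Answer: ntpnthdqntnn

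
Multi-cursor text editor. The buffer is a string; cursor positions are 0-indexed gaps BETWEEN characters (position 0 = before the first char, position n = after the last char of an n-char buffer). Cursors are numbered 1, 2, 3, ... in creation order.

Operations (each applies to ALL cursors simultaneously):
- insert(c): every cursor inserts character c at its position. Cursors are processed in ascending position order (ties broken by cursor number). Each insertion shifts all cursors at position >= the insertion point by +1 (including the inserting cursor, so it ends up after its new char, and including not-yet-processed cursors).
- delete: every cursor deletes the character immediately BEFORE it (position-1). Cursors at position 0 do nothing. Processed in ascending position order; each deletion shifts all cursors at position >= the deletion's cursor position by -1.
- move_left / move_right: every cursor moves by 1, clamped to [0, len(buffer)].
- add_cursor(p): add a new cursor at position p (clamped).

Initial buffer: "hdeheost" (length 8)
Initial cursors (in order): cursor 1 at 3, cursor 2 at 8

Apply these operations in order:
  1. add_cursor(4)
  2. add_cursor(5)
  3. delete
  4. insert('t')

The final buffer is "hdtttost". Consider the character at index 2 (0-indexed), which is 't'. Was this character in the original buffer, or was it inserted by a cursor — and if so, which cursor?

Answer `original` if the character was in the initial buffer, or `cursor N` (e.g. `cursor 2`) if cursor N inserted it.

Answer: cursor 1

Derivation:
After op 1 (add_cursor(4)): buffer="hdeheost" (len 8), cursors c1@3 c3@4 c2@8, authorship ........
After op 2 (add_cursor(5)): buffer="hdeheost" (len 8), cursors c1@3 c3@4 c4@5 c2@8, authorship ........
After op 3 (delete): buffer="hdos" (len 4), cursors c1@2 c3@2 c4@2 c2@4, authorship ....
After op 4 (insert('t')): buffer="hdtttost" (len 8), cursors c1@5 c3@5 c4@5 c2@8, authorship ..134..2
Authorship (.=original, N=cursor N): . . 1 3 4 . . 2
Index 2: author = 1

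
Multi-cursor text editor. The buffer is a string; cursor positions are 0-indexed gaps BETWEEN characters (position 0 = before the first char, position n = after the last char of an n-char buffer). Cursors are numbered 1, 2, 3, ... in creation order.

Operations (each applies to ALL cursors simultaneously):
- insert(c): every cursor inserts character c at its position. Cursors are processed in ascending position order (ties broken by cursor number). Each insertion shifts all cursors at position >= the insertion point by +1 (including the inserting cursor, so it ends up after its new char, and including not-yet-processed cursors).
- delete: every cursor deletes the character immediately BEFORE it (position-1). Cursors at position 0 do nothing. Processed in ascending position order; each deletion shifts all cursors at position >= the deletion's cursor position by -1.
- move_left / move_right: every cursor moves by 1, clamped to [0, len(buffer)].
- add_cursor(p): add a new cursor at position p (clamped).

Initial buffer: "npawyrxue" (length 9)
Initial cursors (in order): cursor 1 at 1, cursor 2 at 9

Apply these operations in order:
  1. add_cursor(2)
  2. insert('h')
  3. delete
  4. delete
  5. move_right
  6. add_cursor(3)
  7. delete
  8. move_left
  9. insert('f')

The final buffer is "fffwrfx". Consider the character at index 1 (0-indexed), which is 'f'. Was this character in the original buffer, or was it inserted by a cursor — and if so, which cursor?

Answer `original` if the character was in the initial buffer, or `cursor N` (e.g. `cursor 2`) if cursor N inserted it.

After op 1 (add_cursor(2)): buffer="npawyrxue" (len 9), cursors c1@1 c3@2 c2@9, authorship .........
After op 2 (insert('h')): buffer="nhphawyrxueh" (len 12), cursors c1@2 c3@4 c2@12, authorship .1.3.......2
After op 3 (delete): buffer="npawyrxue" (len 9), cursors c1@1 c3@2 c2@9, authorship .........
After op 4 (delete): buffer="awyrxu" (len 6), cursors c1@0 c3@0 c2@6, authorship ......
After op 5 (move_right): buffer="awyrxu" (len 6), cursors c1@1 c3@1 c2@6, authorship ......
After op 6 (add_cursor(3)): buffer="awyrxu" (len 6), cursors c1@1 c3@1 c4@3 c2@6, authorship ......
After op 7 (delete): buffer="wrx" (len 3), cursors c1@0 c3@0 c4@1 c2@3, authorship ...
After op 8 (move_left): buffer="wrx" (len 3), cursors c1@0 c3@0 c4@0 c2@2, authorship ...
After op 9 (insert('f')): buffer="fffwrfx" (len 7), cursors c1@3 c3@3 c4@3 c2@6, authorship 134..2.
Authorship (.=original, N=cursor N): 1 3 4 . . 2 .
Index 1: author = 3

Answer: cursor 3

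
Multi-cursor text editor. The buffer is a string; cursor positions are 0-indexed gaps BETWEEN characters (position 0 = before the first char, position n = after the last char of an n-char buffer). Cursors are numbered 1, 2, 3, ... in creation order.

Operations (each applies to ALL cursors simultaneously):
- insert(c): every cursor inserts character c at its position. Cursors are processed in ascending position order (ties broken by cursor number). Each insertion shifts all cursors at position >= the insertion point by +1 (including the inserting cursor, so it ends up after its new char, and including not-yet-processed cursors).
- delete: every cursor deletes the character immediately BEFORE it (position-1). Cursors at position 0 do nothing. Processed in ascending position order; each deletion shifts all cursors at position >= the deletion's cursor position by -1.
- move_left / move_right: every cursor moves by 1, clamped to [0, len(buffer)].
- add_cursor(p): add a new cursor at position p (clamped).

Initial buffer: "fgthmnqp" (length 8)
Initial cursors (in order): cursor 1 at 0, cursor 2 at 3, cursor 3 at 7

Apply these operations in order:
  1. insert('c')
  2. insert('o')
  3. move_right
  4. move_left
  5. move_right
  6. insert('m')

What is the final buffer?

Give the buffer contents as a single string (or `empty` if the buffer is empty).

After op 1 (insert('c')): buffer="cfgtchmnqcp" (len 11), cursors c1@1 c2@5 c3@10, authorship 1...2....3.
After op 2 (insert('o')): buffer="cofgtcohmnqcop" (len 14), cursors c1@2 c2@7 c3@13, authorship 11...22....33.
After op 3 (move_right): buffer="cofgtcohmnqcop" (len 14), cursors c1@3 c2@8 c3@14, authorship 11...22....33.
After op 4 (move_left): buffer="cofgtcohmnqcop" (len 14), cursors c1@2 c2@7 c3@13, authorship 11...22....33.
After op 5 (move_right): buffer="cofgtcohmnqcop" (len 14), cursors c1@3 c2@8 c3@14, authorship 11...22....33.
After op 6 (insert('m')): buffer="cofmgtcohmmnqcopm" (len 17), cursors c1@4 c2@10 c3@17, authorship 11.1..22.2...33.3

Answer: cofmgtcohmmnqcopm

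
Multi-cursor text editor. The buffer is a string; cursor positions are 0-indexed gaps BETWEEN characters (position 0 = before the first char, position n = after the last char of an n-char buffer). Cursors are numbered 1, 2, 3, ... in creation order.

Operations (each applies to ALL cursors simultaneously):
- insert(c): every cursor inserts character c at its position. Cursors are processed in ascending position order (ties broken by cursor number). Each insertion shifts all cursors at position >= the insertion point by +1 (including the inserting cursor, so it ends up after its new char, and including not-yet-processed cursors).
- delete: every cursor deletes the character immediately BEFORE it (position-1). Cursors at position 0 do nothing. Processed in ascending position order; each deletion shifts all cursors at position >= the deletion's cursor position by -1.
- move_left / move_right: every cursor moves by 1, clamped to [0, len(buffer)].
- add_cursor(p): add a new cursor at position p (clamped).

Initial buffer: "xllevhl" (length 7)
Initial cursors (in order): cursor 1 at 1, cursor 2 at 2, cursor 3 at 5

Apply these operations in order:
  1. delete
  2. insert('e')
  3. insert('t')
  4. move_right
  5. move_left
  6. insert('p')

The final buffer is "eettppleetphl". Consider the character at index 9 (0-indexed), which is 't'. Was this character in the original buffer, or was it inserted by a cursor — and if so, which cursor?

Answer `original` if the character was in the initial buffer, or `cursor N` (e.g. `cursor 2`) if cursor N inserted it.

After op 1 (delete): buffer="lehl" (len 4), cursors c1@0 c2@0 c3@2, authorship ....
After op 2 (insert('e')): buffer="eeleehl" (len 7), cursors c1@2 c2@2 c3@5, authorship 12..3..
After op 3 (insert('t')): buffer="eettleethl" (len 10), cursors c1@4 c2@4 c3@8, authorship 1212..33..
After op 4 (move_right): buffer="eettleethl" (len 10), cursors c1@5 c2@5 c3@9, authorship 1212..33..
After op 5 (move_left): buffer="eettleethl" (len 10), cursors c1@4 c2@4 c3@8, authorship 1212..33..
After op 6 (insert('p')): buffer="eettppleetphl" (len 13), cursors c1@6 c2@6 c3@11, authorship 121212..333..
Authorship (.=original, N=cursor N): 1 2 1 2 1 2 . . 3 3 3 . .
Index 9: author = 3

Answer: cursor 3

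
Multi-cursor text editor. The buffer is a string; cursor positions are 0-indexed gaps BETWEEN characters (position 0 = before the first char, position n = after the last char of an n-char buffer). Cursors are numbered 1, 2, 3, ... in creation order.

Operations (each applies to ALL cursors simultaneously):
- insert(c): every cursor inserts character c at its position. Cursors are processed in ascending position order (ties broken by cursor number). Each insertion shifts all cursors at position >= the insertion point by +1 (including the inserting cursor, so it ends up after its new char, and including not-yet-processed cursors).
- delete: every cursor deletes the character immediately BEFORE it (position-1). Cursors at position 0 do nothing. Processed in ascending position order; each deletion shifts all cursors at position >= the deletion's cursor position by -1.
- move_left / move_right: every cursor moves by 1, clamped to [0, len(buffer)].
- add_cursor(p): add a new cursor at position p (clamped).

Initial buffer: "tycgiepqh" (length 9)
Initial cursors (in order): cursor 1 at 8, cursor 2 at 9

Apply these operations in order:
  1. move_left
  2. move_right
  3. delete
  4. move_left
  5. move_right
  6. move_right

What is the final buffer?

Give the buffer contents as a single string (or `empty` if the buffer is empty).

Answer: tycgiep

Derivation:
After op 1 (move_left): buffer="tycgiepqh" (len 9), cursors c1@7 c2@8, authorship .........
After op 2 (move_right): buffer="tycgiepqh" (len 9), cursors c1@8 c2@9, authorship .........
After op 3 (delete): buffer="tycgiep" (len 7), cursors c1@7 c2@7, authorship .......
After op 4 (move_left): buffer="tycgiep" (len 7), cursors c1@6 c2@6, authorship .......
After op 5 (move_right): buffer="tycgiep" (len 7), cursors c1@7 c2@7, authorship .......
After op 6 (move_right): buffer="tycgiep" (len 7), cursors c1@7 c2@7, authorship .......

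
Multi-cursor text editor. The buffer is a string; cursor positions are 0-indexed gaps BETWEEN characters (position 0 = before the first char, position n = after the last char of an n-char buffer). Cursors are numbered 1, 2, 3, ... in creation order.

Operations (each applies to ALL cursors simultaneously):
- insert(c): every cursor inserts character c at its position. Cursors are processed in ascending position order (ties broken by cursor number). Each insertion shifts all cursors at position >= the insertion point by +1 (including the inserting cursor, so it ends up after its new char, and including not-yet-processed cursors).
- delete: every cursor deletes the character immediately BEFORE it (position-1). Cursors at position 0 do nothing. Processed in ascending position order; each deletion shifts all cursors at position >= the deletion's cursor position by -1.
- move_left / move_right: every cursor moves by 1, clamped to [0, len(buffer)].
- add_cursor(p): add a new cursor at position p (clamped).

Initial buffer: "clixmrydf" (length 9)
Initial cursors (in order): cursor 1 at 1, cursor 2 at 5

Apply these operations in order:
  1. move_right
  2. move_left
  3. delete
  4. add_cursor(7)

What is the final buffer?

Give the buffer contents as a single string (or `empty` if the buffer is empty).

After op 1 (move_right): buffer="clixmrydf" (len 9), cursors c1@2 c2@6, authorship .........
After op 2 (move_left): buffer="clixmrydf" (len 9), cursors c1@1 c2@5, authorship .........
After op 3 (delete): buffer="lixrydf" (len 7), cursors c1@0 c2@3, authorship .......
After op 4 (add_cursor(7)): buffer="lixrydf" (len 7), cursors c1@0 c2@3 c3@7, authorship .......

Answer: lixrydf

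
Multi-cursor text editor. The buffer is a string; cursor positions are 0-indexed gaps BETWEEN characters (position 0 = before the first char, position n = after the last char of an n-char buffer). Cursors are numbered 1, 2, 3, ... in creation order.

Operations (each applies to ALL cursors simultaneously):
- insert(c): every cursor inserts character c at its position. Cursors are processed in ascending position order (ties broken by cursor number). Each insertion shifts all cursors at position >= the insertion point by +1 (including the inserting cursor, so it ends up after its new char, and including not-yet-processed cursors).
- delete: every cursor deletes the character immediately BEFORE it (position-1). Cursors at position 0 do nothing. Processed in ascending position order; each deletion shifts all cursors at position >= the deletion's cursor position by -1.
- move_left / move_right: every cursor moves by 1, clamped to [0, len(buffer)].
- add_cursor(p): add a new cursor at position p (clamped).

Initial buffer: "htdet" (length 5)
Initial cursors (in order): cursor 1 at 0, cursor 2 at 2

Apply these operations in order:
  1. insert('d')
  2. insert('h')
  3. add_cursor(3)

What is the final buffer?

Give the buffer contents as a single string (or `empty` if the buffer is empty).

After op 1 (insert('d')): buffer="dhtddet" (len 7), cursors c1@1 c2@4, authorship 1..2...
After op 2 (insert('h')): buffer="dhhtdhdet" (len 9), cursors c1@2 c2@6, authorship 11..22...
After op 3 (add_cursor(3)): buffer="dhhtdhdet" (len 9), cursors c1@2 c3@3 c2@6, authorship 11..22...

Answer: dhhtdhdet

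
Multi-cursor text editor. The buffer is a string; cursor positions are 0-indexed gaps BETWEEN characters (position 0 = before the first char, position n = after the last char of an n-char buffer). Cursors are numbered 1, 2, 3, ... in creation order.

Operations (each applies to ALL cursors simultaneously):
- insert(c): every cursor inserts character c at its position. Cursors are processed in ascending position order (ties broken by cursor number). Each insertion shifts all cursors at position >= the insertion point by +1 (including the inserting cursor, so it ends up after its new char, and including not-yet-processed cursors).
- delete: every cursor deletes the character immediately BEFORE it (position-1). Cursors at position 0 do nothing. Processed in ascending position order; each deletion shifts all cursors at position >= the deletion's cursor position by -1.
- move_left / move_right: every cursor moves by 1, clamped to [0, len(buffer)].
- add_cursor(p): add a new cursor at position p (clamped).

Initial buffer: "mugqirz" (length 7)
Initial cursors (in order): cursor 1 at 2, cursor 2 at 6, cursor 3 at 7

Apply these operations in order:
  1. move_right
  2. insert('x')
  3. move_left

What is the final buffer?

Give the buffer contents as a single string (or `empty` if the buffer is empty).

Answer: mugxqirzxx

Derivation:
After op 1 (move_right): buffer="mugqirz" (len 7), cursors c1@3 c2@7 c3@7, authorship .......
After op 2 (insert('x')): buffer="mugxqirzxx" (len 10), cursors c1@4 c2@10 c3@10, authorship ...1....23
After op 3 (move_left): buffer="mugxqirzxx" (len 10), cursors c1@3 c2@9 c3@9, authorship ...1....23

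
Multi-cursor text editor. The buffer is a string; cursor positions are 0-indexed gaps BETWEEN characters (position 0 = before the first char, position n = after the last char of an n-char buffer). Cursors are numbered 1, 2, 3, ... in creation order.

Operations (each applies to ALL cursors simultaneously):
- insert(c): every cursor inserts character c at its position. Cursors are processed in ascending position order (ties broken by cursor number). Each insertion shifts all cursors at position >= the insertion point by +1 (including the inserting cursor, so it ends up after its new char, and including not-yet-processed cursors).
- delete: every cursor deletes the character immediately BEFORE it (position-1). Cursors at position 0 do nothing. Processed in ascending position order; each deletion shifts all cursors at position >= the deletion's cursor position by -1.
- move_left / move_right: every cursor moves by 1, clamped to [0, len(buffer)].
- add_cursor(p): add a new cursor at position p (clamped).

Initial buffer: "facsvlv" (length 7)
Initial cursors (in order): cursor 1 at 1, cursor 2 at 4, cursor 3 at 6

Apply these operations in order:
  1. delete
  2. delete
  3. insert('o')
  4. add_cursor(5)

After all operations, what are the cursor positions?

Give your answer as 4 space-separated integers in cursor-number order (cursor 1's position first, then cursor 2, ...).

Answer: 1 4 4 5

Derivation:
After op 1 (delete): buffer="acvv" (len 4), cursors c1@0 c2@2 c3@3, authorship ....
After op 2 (delete): buffer="av" (len 2), cursors c1@0 c2@1 c3@1, authorship ..
After op 3 (insert('o')): buffer="oaoov" (len 5), cursors c1@1 c2@4 c3@4, authorship 1.23.
After op 4 (add_cursor(5)): buffer="oaoov" (len 5), cursors c1@1 c2@4 c3@4 c4@5, authorship 1.23.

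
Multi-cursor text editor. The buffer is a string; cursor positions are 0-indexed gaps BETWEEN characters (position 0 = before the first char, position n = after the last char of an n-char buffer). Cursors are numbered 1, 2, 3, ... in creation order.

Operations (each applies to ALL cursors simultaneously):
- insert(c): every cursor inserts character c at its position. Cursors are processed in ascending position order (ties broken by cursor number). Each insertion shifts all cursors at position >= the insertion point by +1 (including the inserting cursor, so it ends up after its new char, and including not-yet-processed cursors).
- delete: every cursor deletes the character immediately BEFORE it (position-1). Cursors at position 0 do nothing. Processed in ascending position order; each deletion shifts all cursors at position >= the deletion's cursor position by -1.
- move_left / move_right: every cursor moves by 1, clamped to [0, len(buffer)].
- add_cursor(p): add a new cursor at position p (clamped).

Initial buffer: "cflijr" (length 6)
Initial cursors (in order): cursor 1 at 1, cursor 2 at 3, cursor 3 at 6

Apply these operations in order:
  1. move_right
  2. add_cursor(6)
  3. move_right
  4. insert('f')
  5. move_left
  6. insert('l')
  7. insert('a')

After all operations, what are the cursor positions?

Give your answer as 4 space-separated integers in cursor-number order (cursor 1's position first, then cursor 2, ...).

After op 1 (move_right): buffer="cflijr" (len 6), cursors c1@2 c2@4 c3@6, authorship ......
After op 2 (add_cursor(6)): buffer="cflijr" (len 6), cursors c1@2 c2@4 c3@6 c4@6, authorship ......
After op 3 (move_right): buffer="cflijr" (len 6), cursors c1@3 c2@5 c3@6 c4@6, authorship ......
After op 4 (insert('f')): buffer="cflfijfrff" (len 10), cursors c1@4 c2@7 c3@10 c4@10, authorship ...1..2.34
After op 5 (move_left): buffer="cflfijfrff" (len 10), cursors c1@3 c2@6 c3@9 c4@9, authorship ...1..2.34
After op 6 (insert('l')): buffer="cfllfijlfrfllf" (len 14), cursors c1@4 c2@8 c3@13 c4@13, authorship ...11..22.3344
After op 7 (insert('a')): buffer="cfllafijlafrfllaaf" (len 18), cursors c1@5 c2@10 c3@17 c4@17, authorship ...111..222.334344

Answer: 5 10 17 17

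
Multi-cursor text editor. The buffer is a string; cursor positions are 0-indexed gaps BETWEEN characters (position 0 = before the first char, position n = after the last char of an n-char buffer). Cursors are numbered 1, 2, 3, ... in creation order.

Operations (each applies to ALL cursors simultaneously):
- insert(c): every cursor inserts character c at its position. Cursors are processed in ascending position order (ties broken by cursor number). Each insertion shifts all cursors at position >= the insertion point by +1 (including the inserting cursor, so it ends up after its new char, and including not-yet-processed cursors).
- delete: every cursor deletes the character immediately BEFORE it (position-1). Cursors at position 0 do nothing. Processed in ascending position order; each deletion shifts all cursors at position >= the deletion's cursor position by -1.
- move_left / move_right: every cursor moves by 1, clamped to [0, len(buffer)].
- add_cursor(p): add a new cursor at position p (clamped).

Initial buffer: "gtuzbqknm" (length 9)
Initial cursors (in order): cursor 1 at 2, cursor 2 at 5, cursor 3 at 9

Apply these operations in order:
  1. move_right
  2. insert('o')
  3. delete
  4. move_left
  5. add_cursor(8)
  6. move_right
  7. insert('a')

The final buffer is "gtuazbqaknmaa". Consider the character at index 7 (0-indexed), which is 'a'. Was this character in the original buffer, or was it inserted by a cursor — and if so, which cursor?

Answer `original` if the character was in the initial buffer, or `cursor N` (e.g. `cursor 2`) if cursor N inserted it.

Answer: cursor 2

Derivation:
After op 1 (move_right): buffer="gtuzbqknm" (len 9), cursors c1@3 c2@6 c3@9, authorship .........
After op 2 (insert('o')): buffer="gtuozbqoknmo" (len 12), cursors c1@4 c2@8 c3@12, authorship ...1...2...3
After op 3 (delete): buffer="gtuzbqknm" (len 9), cursors c1@3 c2@6 c3@9, authorship .........
After op 4 (move_left): buffer="gtuzbqknm" (len 9), cursors c1@2 c2@5 c3@8, authorship .........
After op 5 (add_cursor(8)): buffer="gtuzbqknm" (len 9), cursors c1@2 c2@5 c3@8 c4@8, authorship .........
After op 6 (move_right): buffer="gtuzbqknm" (len 9), cursors c1@3 c2@6 c3@9 c4@9, authorship .........
After op 7 (insert('a')): buffer="gtuazbqaknmaa" (len 13), cursors c1@4 c2@8 c3@13 c4@13, authorship ...1...2...34
Authorship (.=original, N=cursor N): . . . 1 . . . 2 . . . 3 4
Index 7: author = 2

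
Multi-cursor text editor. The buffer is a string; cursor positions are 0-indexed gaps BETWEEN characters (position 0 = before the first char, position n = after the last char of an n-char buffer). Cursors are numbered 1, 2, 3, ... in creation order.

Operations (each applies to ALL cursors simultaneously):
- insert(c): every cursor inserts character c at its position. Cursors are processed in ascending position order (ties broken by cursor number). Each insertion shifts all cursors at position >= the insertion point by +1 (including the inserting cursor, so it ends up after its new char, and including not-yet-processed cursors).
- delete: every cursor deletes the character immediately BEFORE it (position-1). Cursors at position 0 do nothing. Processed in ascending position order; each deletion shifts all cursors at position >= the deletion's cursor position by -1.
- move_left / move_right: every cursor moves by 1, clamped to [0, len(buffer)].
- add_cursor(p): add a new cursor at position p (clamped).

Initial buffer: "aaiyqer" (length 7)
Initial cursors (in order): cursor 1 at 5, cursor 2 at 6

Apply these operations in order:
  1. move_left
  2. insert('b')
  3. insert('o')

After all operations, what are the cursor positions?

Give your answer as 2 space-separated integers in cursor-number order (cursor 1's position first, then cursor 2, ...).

After op 1 (move_left): buffer="aaiyqer" (len 7), cursors c1@4 c2@5, authorship .......
After op 2 (insert('b')): buffer="aaiybqber" (len 9), cursors c1@5 c2@7, authorship ....1.2..
After op 3 (insert('o')): buffer="aaiyboqboer" (len 11), cursors c1@6 c2@9, authorship ....11.22..

Answer: 6 9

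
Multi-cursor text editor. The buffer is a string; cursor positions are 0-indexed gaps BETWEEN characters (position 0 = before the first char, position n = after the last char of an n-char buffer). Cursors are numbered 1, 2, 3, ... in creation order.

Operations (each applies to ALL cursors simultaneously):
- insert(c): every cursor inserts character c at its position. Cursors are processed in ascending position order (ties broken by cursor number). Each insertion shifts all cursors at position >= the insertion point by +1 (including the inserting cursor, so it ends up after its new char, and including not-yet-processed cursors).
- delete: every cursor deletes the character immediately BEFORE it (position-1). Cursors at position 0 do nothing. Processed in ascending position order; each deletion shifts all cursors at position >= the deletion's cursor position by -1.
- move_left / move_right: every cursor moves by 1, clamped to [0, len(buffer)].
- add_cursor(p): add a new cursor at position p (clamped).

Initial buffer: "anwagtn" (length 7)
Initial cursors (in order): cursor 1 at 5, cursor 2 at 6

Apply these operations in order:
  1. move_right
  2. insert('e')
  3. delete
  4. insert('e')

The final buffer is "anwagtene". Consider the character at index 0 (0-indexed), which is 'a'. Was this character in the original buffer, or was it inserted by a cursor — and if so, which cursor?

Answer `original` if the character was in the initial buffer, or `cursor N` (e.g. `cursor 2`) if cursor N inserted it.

Answer: original

Derivation:
After op 1 (move_right): buffer="anwagtn" (len 7), cursors c1@6 c2@7, authorship .......
After op 2 (insert('e')): buffer="anwagtene" (len 9), cursors c1@7 c2@9, authorship ......1.2
After op 3 (delete): buffer="anwagtn" (len 7), cursors c1@6 c2@7, authorship .......
After op 4 (insert('e')): buffer="anwagtene" (len 9), cursors c1@7 c2@9, authorship ......1.2
Authorship (.=original, N=cursor N): . . . . . . 1 . 2
Index 0: author = original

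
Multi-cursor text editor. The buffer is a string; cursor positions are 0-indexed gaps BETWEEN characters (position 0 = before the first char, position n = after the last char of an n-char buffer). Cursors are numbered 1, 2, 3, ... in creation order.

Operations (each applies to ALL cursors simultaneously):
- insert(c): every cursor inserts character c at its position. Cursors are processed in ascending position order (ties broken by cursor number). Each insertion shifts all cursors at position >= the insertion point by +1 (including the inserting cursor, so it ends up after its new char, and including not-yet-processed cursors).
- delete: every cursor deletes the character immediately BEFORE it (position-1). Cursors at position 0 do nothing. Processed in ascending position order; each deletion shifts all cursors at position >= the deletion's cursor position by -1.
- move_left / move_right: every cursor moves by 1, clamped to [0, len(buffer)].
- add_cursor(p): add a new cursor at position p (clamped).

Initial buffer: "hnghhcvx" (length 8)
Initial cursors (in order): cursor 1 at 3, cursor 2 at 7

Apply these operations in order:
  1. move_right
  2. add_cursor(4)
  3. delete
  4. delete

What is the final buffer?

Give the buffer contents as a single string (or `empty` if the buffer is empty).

Answer: hc

Derivation:
After op 1 (move_right): buffer="hnghhcvx" (len 8), cursors c1@4 c2@8, authorship ........
After op 2 (add_cursor(4)): buffer="hnghhcvx" (len 8), cursors c1@4 c3@4 c2@8, authorship ........
After op 3 (delete): buffer="hnhcv" (len 5), cursors c1@2 c3@2 c2@5, authorship .....
After op 4 (delete): buffer="hc" (len 2), cursors c1@0 c3@0 c2@2, authorship ..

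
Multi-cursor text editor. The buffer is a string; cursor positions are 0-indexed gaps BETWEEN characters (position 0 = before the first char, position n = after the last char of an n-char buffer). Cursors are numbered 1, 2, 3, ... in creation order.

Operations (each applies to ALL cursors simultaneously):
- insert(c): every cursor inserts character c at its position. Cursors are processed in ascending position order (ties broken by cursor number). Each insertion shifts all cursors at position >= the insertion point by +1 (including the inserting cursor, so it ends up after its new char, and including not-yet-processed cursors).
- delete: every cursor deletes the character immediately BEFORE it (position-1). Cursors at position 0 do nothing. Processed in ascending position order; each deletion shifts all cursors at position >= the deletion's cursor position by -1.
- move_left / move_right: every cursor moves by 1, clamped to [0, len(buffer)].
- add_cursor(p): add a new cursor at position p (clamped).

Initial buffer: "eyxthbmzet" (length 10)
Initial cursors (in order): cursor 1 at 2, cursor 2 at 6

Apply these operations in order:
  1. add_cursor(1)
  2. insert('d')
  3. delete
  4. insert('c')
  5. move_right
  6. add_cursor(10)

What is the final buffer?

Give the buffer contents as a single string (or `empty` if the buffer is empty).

After op 1 (add_cursor(1)): buffer="eyxthbmzet" (len 10), cursors c3@1 c1@2 c2@6, authorship ..........
After op 2 (insert('d')): buffer="edydxthbdmzet" (len 13), cursors c3@2 c1@4 c2@9, authorship .3.1....2....
After op 3 (delete): buffer="eyxthbmzet" (len 10), cursors c3@1 c1@2 c2@6, authorship ..........
After op 4 (insert('c')): buffer="ecycxthbcmzet" (len 13), cursors c3@2 c1@4 c2@9, authorship .3.1....2....
After op 5 (move_right): buffer="ecycxthbcmzet" (len 13), cursors c3@3 c1@5 c2@10, authorship .3.1....2....
After op 6 (add_cursor(10)): buffer="ecycxthbcmzet" (len 13), cursors c3@3 c1@5 c2@10 c4@10, authorship .3.1....2....

Answer: ecycxthbcmzet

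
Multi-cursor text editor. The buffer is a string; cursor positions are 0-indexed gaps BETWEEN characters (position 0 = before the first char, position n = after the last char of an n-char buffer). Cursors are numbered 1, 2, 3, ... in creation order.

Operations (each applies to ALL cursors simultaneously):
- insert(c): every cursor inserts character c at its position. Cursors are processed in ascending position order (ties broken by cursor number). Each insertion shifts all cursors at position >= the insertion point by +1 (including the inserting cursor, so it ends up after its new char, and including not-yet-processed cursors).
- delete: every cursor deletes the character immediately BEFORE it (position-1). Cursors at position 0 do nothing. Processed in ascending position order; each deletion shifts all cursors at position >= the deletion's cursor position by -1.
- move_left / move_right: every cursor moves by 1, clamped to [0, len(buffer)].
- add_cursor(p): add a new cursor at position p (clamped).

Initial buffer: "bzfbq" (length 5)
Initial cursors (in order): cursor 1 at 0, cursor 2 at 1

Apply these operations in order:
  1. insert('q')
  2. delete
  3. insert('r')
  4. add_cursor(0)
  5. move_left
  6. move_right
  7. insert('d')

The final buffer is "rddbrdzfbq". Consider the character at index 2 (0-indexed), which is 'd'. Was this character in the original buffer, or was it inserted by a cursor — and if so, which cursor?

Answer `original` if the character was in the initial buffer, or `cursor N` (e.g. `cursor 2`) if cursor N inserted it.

After op 1 (insert('q')): buffer="qbqzfbq" (len 7), cursors c1@1 c2@3, authorship 1.2....
After op 2 (delete): buffer="bzfbq" (len 5), cursors c1@0 c2@1, authorship .....
After op 3 (insert('r')): buffer="rbrzfbq" (len 7), cursors c1@1 c2@3, authorship 1.2....
After op 4 (add_cursor(0)): buffer="rbrzfbq" (len 7), cursors c3@0 c1@1 c2@3, authorship 1.2....
After op 5 (move_left): buffer="rbrzfbq" (len 7), cursors c1@0 c3@0 c2@2, authorship 1.2....
After op 6 (move_right): buffer="rbrzfbq" (len 7), cursors c1@1 c3@1 c2@3, authorship 1.2....
After op 7 (insert('d')): buffer="rddbrdzfbq" (len 10), cursors c1@3 c3@3 c2@6, authorship 113.22....
Authorship (.=original, N=cursor N): 1 1 3 . 2 2 . . . .
Index 2: author = 3

Answer: cursor 3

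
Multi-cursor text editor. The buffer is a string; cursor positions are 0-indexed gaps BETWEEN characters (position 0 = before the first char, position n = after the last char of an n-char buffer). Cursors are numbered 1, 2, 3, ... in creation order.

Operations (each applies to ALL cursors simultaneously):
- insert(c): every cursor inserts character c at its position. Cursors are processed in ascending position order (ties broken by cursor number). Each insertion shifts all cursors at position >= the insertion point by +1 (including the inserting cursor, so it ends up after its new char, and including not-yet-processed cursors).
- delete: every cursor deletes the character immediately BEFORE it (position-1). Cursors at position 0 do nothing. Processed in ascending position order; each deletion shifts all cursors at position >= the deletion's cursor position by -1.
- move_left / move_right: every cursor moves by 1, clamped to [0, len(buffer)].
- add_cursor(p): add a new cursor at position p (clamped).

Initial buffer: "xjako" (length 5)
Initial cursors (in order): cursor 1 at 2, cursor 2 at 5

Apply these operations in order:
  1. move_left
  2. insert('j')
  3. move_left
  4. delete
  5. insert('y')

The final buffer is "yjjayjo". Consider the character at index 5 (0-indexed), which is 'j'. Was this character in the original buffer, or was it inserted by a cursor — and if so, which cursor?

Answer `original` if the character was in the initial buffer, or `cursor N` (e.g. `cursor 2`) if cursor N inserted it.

After op 1 (move_left): buffer="xjako" (len 5), cursors c1@1 c2@4, authorship .....
After op 2 (insert('j')): buffer="xjjakjo" (len 7), cursors c1@2 c2@6, authorship .1...2.
After op 3 (move_left): buffer="xjjakjo" (len 7), cursors c1@1 c2@5, authorship .1...2.
After op 4 (delete): buffer="jjajo" (len 5), cursors c1@0 c2@3, authorship 1..2.
After op 5 (insert('y')): buffer="yjjayjo" (len 7), cursors c1@1 c2@5, authorship 11..22.
Authorship (.=original, N=cursor N): 1 1 . . 2 2 .
Index 5: author = 2

Answer: cursor 2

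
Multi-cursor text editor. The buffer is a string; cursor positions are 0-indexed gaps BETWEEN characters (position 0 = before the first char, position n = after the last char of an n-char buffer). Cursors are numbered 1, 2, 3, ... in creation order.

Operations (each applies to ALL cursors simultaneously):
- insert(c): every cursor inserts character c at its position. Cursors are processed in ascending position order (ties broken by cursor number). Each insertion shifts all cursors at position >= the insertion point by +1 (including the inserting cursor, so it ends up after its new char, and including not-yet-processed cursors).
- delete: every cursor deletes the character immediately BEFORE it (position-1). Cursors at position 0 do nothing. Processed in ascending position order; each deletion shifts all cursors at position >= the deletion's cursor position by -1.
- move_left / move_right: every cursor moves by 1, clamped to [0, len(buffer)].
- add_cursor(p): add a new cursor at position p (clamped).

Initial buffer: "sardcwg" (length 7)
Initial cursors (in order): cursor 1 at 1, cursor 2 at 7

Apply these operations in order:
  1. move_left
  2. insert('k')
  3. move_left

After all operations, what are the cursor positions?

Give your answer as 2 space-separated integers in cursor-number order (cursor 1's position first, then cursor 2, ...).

Answer: 0 7

Derivation:
After op 1 (move_left): buffer="sardcwg" (len 7), cursors c1@0 c2@6, authorship .......
After op 2 (insert('k')): buffer="ksardcwkg" (len 9), cursors c1@1 c2@8, authorship 1......2.
After op 3 (move_left): buffer="ksardcwkg" (len 9), cursors c1@0 c2@7, authorship 1......2.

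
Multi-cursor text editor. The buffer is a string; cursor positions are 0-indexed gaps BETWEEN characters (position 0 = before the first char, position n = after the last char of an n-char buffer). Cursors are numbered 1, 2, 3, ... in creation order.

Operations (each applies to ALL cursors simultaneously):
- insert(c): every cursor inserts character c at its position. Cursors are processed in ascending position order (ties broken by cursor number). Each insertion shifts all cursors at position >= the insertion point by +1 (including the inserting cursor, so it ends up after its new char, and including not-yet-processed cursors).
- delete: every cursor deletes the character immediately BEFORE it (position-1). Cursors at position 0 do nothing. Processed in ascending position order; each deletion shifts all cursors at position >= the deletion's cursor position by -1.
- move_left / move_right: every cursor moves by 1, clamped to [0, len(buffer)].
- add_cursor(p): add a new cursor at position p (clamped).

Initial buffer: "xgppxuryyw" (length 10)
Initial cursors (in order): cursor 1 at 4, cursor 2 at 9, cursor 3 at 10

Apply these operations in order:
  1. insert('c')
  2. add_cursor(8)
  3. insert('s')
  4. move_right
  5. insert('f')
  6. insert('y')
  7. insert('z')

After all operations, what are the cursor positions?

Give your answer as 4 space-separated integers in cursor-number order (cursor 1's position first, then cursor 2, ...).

After op 1 (insert('c')): buffer="xgppcxuryycwc" (len 13), cursors c1@5 c2@11 c3@13, authorship ....1.....2.3
After op 2 (add_cursor(8)): buffer="xgppcxuryycwc" (len 13), cursors c1@5 c4@8 c2@11 c3@13, authorship ....1.....2.3
After op 3 (insert('s')): buffer="xgppcsxursyycswcs" (len 17), cursors c1@6 c4@10 c2@14 c3@17, authorship ....11...4..22.33
After op 4 (move_right): buffer="xgppcsxursyycswcs" (len 17), cursors c1@7 c4@11 c2@15 c3@17, authorship ....11...4..22.33
After op 5 (insert('f')): buffer="xgppcsxfursyfycswfcsf" (len 21), cursors c1@8 c4@13 c2@18 c3@21, authorship ....11.1..4.4.22.2333
After op 6 (insert('y')): buffer="xgppcsxfyursyfyycswfycsfy" (len 25), cursors c1@9 c4@15 c2@21 c3@25, authorship ....11.11..4.44.22.223333
After op 7 (insert('z')): buffer="xgppcsxfyzursyfyzycswfyzcsfyz" (len 29), cursors c1@10 c4@17 c2@24 c3@29, authorship ....11.111..4.444.22.22233333

Answer: 10 24 29 17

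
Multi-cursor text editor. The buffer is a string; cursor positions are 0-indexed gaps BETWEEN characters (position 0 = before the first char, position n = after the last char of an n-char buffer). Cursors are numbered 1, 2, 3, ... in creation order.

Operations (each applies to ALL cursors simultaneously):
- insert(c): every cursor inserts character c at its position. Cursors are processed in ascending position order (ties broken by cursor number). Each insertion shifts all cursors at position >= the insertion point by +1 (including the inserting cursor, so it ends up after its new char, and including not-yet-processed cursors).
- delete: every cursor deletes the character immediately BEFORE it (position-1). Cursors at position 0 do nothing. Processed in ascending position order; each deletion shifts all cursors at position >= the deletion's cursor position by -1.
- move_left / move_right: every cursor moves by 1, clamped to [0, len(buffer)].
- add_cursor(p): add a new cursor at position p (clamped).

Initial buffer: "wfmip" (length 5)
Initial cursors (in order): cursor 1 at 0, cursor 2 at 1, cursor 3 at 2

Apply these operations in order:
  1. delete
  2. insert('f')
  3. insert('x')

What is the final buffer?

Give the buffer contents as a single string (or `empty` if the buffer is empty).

After op 1 (delete): buffer="mip" (len 3), cursors c1@0 c2@0 c3@0, authorship ...
After op 2 (insert('f')): buffer="fffmip" (len 6), cursors c1@3 c2@3 c3@3, authorship 123...
After op 3 (insert('x')): buffer="fffxxxmip" (len 9), cursors c1@6 c2@6 c3@6, authorship 123123...

Answer: fffxxxmip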